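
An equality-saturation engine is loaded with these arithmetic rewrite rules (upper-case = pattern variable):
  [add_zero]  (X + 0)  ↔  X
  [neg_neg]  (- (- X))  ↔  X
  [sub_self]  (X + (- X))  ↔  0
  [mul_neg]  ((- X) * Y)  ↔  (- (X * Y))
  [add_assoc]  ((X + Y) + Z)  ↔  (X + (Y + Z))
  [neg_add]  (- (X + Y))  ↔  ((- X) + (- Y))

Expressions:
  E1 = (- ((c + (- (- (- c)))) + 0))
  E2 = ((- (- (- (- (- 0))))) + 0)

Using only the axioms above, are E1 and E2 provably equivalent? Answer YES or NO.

step 1: neg_neg (→) rewrites (- (- c)) into c, now (- ((c + (- c)) + 0))
step 2: sub_self (→) rewrites (c + (- c)) into 0, now (- (0 + 0))
step 3: add_zero (→) rewrites (0 + 0) into 0, now (- 0)
step 4: add_zero (←) rewrites (- 0) into ((- 0) + 0)
step 5: neg_neg (←) rewrites 0 into (- (- 0)), now ((- (- (- 0))) + 0)
step 6: neg_neg (←) rewrites 0 into (- (- 0)), which is E2

YES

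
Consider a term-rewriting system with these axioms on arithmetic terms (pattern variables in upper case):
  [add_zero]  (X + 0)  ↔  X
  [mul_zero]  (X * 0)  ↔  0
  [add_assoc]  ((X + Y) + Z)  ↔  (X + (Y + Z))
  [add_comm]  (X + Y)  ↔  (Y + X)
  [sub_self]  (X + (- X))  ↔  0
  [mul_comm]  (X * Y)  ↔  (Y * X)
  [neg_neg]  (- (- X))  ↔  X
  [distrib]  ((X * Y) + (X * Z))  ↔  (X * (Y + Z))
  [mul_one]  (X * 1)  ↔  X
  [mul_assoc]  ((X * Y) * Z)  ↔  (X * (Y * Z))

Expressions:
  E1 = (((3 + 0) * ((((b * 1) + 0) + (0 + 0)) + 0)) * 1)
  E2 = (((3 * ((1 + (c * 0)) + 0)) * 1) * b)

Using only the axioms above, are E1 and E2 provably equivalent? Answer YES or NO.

step 1: add_zero (→) rewrites ((((b * 1) + 0) + (0 + 0)) + 0) into (((b * 1) + 0) + (0 + 0)), now (((3 + 0) * (((b * 1) + 0) + (0 + 0))) * 1)
step 2: add_zero (→) rewrites ((b * 1) + 0) into (b * 1), now (((3 + 0) * ((b * 1) + (0 + 0))) * 1)
step 3: add_zero (→) rewrites (3 + 0) into 3, now ((3 * ((b * 1) + (0 + 0))) * 1)
step 4: mul_one (→) rewrites ((3 * ((b * 1) + (0 + 0))) * 1) into (3 * ((b * 1) + (0 + 0)))
step 5: mul_one (→) rewrites (b * 1) into b, now (3 * (b + (0 + 0)))
step 6: add_zero (→) rewrites (0 + 0) into 0, now (3 * (b + 0))
step 7: add_zero (→) rewrites (b + 0) into b, now (3 * b)
step 8: mul_one (←) rewrites 3 into (3 * 1), now ((3 * 1) * b)
step 9: add_zero (←) rewrites 1 into (1 + 0), now ((3 * (1 + 0)) * b)
step 10: mul_one (←) rewrites (3 * (1 + 0)) into ((3 * (1 + 0)) * 1), now (((3 * (1 + 0)) * 1) * b)
step 11: add_zero (←) rewrites 1 into (1 + 0), now (((3 * ((1 + 0) + 0)) * 1) * b)
step 12: mul_zero (←) rewrites 0 into (c * 0), which is E2

YES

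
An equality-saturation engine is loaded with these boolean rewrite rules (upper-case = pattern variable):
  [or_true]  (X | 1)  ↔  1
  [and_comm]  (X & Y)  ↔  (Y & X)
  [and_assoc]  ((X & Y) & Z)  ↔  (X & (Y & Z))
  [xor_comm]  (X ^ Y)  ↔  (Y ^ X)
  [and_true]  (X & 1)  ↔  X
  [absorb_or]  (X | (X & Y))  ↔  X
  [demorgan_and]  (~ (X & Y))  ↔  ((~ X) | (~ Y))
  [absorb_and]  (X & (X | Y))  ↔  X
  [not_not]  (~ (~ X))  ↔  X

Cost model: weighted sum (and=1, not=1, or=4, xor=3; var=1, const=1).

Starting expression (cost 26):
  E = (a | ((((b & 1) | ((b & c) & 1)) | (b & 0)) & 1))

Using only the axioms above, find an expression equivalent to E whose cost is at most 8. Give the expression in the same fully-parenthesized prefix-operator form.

1. [and_true →] ((b & c) & 1)  →  (b & c);  E = (a | ((((b & 1) | (b & c)) | (b & 0)) & 1))
2. [and_true →] (b & 1)  →  b;  E = (a | (((b | (b & c)) | (b & 0)) & 1))
3. [absorb_or →] (b | (b & c))  →  b;  E = (a | ((b | (b & 0)) & 1))
4. [absorb_or →] (b | (b & 0))  →  b;  cost 8 ≤ 8, done

(a | (b & 1))   [cost 8]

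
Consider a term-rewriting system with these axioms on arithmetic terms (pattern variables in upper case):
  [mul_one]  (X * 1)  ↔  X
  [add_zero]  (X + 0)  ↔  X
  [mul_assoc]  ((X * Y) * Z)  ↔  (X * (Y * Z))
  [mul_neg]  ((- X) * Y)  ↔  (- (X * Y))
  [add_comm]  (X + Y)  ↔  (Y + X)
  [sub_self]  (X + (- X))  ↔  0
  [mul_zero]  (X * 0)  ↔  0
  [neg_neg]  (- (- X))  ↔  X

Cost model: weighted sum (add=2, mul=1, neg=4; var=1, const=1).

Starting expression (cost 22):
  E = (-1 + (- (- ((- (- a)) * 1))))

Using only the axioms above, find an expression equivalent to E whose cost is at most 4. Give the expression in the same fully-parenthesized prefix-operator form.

(-1 + a)   [cost 4]

step 1: mul_one (→) rewrites ((- (- a)) * 1) into (- (- a)), now (-1 + (- (- (- (- a)))))
step 2: neg_neg (→) rewrites (- (- (- (- a)))) into (- (- a)), now (-1 + (- (- a)))
step 3: neg_neg (→) rewrites (- (- a)) into a, reaching cost 4 (bound 4)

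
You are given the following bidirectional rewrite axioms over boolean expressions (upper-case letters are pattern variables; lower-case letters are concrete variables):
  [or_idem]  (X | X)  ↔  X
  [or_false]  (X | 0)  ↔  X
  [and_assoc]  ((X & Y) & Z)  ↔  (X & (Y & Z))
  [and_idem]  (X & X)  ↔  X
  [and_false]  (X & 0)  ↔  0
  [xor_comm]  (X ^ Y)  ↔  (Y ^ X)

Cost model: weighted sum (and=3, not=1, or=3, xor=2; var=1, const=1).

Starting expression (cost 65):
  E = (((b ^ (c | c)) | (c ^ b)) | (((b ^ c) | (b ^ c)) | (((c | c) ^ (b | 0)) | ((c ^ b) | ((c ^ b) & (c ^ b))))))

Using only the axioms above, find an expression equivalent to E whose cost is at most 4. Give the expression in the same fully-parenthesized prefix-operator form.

1. [and_idem →] ((c ^ b) & (c ^ b))  →  (c ^ b);  E = (((b ^ (c | c)) | (c ^ b)) | (((b ^ c) | (b ^ c)) | (((c | c) ^ (b | 0)) | ((c ^ b) | (c ^ b)))))
2. [or_false →] (b | 0)  →  b;  E = (((b ^ (c | c)) | (c ^ b)) | (((b ^ c) | (b ^ c)) | (((c | c) ^ b) | ((c ^ b) | (c ^ b)))))
3. [or_idem →] (c | c)  →  c;  E = (((b ^ c) | (c ^ b)) | (((b ^ c) | (b ^ c)) | (((c | c) ^ b) | ((c ^ b) | (c ^ b)))))
4. [or_idem →] (c | c)  →  c;  E = (((b ^ c) | (c ^ b)) | (((b ^ c) | (b ^ c)) | ((c ^ b) | ((c ^ b) | (c ^ b)))))
5. [or_idem →] ((b ^ c) | (b ^ c))  →  (b ^ c);  E = (((b ^ c) | (c ^ b)) | ((b ^ c) | ((c ^ b) | ((c ^ b) | (c ^ b)))))
6. [or_idem →] ((c ^ b) | (c ^ b))  →  (c ^ b);  E = (((b ^ c) | (c ^ b)) | ((b ^ c) | ((c ^ b) | (c ^ b))))
7. [or_idem →] ((c ^ b) | (c ^ b))  →  (c ^ b);  E = (((b ^ c) | (c ^ b)) | ((b ^ c) | (c ^ b)))
8. [or_idem →] (((b ^ c) | (c ^ b)) | ((b ^ c) | (c ^ b)))  →  ((b ^ c) | (c ^ b))
9. [xor_comm →] (b ^ c)  →  (c ^ b);  E = ((c ^ b) | (c ^ b))
10. [or_idem →] ((c ^ b) | (c ^ b))  →  (c ^ b);  cost 4 ≤ 4, done

(c ^ b)   [cost 4]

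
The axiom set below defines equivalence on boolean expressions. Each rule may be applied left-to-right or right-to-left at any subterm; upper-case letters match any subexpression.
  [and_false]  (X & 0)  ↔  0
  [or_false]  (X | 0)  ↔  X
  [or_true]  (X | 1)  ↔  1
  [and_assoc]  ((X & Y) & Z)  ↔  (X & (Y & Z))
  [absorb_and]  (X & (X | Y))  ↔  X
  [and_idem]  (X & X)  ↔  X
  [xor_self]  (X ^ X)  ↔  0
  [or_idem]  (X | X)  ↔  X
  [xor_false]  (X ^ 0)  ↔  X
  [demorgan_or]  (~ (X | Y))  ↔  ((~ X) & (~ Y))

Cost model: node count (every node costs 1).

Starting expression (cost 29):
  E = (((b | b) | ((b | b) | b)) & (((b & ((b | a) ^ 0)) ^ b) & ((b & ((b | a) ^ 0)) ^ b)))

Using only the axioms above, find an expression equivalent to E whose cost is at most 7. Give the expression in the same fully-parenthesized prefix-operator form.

((b | b) & (b ^ b))   [cost 7]

1. [and_idem →] (((b & ((b | a) ^ 0)) ^ b) & ((b & ((b | a) ^ 0)) ^ b))  →  ((b & ((b | a) ^ 0)) ^ b);  E = (((b | b) | ((b | b) | b)) & ((b & ((b | a) ^ 0)) ^ b))
2. [or_idem →] (b | b)  →  b;  E = (((b | b) | (b | b)) & ((b & ((b | a) ^ 0)) ^ b))
3. [xor_false →] ((b | a) ^ 0)  →  (b | a);  E = (((b | b) | (b | b)) & ((b & (b | a)) ^ b))
4. [absorb_and →] (b & (b | a))  →  b;  E = (((b | b) | (b | b)) & (b ^ b))
5. [or_idem →] (b | b)  →  b;  E = (((b | b) | b) & (b ^ b))
6. [or_idem →] (b | b)  →  b;  cost 7 ≤ 7, done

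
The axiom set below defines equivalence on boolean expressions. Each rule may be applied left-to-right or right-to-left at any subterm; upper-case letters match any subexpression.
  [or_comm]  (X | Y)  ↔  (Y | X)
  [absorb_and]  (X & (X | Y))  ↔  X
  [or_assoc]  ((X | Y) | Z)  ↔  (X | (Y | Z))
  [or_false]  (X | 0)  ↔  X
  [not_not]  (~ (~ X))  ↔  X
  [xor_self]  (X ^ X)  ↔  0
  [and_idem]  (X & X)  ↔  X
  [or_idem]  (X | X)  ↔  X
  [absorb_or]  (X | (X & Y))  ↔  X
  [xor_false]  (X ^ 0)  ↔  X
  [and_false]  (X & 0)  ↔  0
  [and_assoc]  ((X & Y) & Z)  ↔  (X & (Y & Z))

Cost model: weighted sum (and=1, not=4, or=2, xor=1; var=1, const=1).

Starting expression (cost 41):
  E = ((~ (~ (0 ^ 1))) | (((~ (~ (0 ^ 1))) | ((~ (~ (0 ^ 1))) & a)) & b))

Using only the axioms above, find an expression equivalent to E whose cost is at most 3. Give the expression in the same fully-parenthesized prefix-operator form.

(0 ^ 1)   [cost 3]

1. [absorb_or →] ((~ (~ (0 ^ 1))) | ((~ (~ (0 ^ 1))) & a))  →  (~ (~ (0 ^ 1)));  E = ((~ (~ (0 ^ 1))) | ((~ (~ (0 ^ 1))) & b))
2. [absorb_or →] ((~ (~ (0 ^ 1))) | ((~ (~ (0 ^ 1))) & b))  →  (~ (~ (0 ^ 1)))
3. [not_not →] (~ (~ (0 ^ 1)))  →  (0 ^ 1);  cost 3 ≤ 3, done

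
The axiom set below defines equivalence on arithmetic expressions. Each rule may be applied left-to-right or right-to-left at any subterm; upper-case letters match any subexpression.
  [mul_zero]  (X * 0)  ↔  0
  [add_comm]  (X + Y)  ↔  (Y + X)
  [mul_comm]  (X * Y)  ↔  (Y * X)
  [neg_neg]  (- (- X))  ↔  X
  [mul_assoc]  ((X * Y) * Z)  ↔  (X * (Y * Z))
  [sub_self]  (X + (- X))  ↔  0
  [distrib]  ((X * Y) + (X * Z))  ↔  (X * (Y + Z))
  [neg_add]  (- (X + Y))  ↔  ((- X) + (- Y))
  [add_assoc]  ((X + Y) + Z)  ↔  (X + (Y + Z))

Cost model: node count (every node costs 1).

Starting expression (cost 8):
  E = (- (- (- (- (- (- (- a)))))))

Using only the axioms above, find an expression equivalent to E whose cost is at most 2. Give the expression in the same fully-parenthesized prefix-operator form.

(- a)   [cost 2]

1. [neg_neg →] (- (- (- (- (- (- (- a)))))))  →  (- (- (- (- (- a)))))
2. [neg_neg →] (- (- (- (- a))))  →  (- (- a));  E = (- (- (- a)))
3. [neg_neg →] (- (- a))  →  a;  cost 2 ≤ 2, done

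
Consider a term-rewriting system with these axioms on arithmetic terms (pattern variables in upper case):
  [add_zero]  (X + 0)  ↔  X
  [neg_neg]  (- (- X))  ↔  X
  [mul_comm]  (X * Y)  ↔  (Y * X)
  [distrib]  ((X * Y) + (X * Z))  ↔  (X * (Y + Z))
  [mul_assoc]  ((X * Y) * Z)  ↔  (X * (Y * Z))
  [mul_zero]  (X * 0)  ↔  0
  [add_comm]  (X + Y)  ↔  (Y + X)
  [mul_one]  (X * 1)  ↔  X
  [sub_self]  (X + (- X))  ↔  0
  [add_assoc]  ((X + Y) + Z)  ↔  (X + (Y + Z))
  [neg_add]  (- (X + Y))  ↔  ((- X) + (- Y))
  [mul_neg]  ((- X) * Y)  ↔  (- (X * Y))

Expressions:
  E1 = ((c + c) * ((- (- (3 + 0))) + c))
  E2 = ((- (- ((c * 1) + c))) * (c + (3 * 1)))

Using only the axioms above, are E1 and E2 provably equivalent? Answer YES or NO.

1. [add_zero →] (3 + 0)  →  3;  E1 = ((c + c) * ((- (- 3)) + c))
2. [neg_neg →] (- (- 3))  →  3;  E1 = ((c + c) * (3 + c))
3. [add_comm →] (3 + c)  →  (c + 3);  E1 = ((c + c) * (c + 3))
4. [mul_one ←] c  →  (c * 1);  E1 = (((c * 1) + c) * (c + 3))
5. [mul_one ←] 3  →  (3 * 1);  E1 = (((c * 1) + c) * (c + (3 * 1)))
6. [neg_neg ←] ((c * 1) + c)  →  (- (- ((c * 1) + c)));  this is E2

YES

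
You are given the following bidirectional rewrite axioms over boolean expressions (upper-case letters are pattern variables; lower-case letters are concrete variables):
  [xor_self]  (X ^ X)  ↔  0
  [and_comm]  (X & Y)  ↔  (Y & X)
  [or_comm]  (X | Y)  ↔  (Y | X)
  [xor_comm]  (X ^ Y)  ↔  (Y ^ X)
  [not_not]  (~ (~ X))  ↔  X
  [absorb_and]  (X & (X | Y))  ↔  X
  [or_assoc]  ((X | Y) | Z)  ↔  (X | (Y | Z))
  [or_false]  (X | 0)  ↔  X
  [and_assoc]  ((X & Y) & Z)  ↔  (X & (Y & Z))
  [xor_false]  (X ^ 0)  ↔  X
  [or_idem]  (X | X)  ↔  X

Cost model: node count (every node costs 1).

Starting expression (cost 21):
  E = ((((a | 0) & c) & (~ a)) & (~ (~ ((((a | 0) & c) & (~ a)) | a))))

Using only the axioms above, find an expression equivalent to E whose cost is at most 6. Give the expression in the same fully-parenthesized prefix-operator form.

(1) (~ (~ ((((a | 0) & c) & (~ a)) | a)))  =[not_not →]=  ((((a | 0) & c) & (~ a)) | a)    ⊢ ((((a | 0) & c) & (~ a)) & ((((a | 0) & c) & (~ a)) | a))
(2) ((((a | 0) & c) & (~ a)) & ((((a | 0) & c) & (~ a)) | a))  =[absorb_and →]=  (((a | 0) & c) & (~ a))
(3) (a | 0)  =[or_false →]=  a    ⊢ cost 6, within 6

((a & c) & (~ a))   [cost 6]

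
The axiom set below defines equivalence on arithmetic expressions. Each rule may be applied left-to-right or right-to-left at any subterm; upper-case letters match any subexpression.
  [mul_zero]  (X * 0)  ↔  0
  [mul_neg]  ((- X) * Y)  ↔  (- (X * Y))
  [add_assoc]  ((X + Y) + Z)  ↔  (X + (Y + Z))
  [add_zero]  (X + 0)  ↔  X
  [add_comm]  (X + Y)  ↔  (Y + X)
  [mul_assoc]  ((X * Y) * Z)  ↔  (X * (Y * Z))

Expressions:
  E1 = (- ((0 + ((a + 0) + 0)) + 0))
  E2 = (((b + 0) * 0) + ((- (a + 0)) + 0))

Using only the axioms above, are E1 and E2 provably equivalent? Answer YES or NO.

YES

1. [add_zero →] ((a + 0) + 0)  →  (a + 0);  E1 = (- ((0 + (a + 0)) + 0))
2. [add_comm →] (0 + (a + 0))  →  ((a + 0) + 0);  E1 = (- (((a + 0) + 0) + 0))
3. [add_zero →] ((a + 0) + 0)  →  (a + 0);  E1 = (- ((a + 0) + 0))
4. [add_zero →] (a + 0)  →  a;  E1 = (- (a + 0))
5. [add_zero →] (a + 0)  →  a;  E1 = (- a)
6. [add_zero ←] (- a)  →  ((- a) + 0)
7. [add_zero ←] ((- a) + 0)  →  (((- a) + 0) + 0)
8. [add_comm →] (((- a) + 0) + 0)  →  (0 + ((- a) + 0))
9. [mul_zero ←] 0  →  (b * 0);  E1 = ((b * 0) + ((- a) + 0))
10. [add_zero ←] b  →  (b + 0);  E1 = (((b + 0) * 0) + ((- a) + 0))
11. [add_zero ←] a  →  (a + 0);  this is E2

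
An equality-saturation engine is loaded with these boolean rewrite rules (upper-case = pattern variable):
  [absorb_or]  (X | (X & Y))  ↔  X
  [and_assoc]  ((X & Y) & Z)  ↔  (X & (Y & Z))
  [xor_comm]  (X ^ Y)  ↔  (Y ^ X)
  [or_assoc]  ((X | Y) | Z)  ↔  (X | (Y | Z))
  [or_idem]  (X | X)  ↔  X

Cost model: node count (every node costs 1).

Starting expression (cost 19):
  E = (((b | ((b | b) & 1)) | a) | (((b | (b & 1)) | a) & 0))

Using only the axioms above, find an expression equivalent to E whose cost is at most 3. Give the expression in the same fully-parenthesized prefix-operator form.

(b | a)   [cost 3]

step 1: or_idem (→) rewrites (b | b) into b, now (((b | (b & 1)) | a) | (((b | (b & 1)) | a) & 0))
step 2: absorb_or (→) rewrites (((b | (b & 1)) | a) | (((b | (b & 1)) | a) & 0)) into ((b | (b & 1)) | a)
step 3: absorb_or (→) rewrites (b | (b & 1)) into b, reaching cost 3 (bound 3)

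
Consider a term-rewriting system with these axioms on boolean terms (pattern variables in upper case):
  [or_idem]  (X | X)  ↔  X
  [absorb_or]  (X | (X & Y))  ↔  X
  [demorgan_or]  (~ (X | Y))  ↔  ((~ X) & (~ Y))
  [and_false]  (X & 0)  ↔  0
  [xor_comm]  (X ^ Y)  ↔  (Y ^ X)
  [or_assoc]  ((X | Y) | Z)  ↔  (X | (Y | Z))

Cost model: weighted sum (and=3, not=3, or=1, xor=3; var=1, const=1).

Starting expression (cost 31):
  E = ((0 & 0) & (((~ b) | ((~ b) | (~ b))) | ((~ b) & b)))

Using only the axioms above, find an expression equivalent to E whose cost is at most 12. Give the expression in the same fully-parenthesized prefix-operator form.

step 1: or_idem (→) rewrites ((~ b) | (~ b)) into (~ b), now ((0 & 0) & (((~ b) | (~ b)) | ((~ b) & b)))
step 2: or_idem (→) rewrites ((~ b) | (~ b)) into (~ b), now ((0 & 0) & ((~ b) | ((~ b) & b)))
step 3: absorb_or (→) rewrites ((~ b) | ((~ b) & b)) into (~ b), reaching cost 12 (bound 12)

((0 & 0) & (~ b))   [cost 12]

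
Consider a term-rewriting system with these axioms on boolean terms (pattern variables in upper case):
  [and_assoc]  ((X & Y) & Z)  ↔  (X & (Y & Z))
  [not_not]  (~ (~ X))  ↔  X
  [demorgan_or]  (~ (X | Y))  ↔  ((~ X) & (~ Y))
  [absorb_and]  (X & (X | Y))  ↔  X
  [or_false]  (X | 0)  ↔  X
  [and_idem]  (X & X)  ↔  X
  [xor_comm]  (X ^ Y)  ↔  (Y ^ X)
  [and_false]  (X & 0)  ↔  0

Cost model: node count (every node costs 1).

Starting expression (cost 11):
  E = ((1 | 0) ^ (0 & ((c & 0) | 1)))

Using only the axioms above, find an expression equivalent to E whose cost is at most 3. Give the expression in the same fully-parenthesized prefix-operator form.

(1 ^ 0)   [cost 3]

(1) (c & 0)  =[and_false →]=  0    ⊢ ((1 | 0) ^ (0 & (0 | 1)))
(2) (0 & (0 | 1))  =[absorb_and →]=  0    ⊢ ((1 | 0) ^ 0)
(3) (1 | 0)  =[or_false →]=  1    ⊢ cost 3, within 3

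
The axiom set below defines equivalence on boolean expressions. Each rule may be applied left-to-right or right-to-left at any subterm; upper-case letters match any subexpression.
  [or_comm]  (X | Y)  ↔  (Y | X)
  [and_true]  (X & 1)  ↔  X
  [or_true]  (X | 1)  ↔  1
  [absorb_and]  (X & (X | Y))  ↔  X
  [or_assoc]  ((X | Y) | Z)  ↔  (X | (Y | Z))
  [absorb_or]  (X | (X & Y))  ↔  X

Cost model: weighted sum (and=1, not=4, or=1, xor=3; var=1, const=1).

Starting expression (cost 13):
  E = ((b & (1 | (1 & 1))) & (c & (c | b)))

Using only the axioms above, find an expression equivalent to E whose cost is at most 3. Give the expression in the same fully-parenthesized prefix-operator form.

(b & c)   [cost 3]

1. [absorb_or →] (1 | (1 & 1))  →  1;  E = ((b & 1) & (c & (c | b)))
2. [and_true →] (b & 1)  →  b;  E = (b & (c & (c | b)))
3. [absorb_and →] (c & (c | b))  →  c;  cost 3 ≤ 3, done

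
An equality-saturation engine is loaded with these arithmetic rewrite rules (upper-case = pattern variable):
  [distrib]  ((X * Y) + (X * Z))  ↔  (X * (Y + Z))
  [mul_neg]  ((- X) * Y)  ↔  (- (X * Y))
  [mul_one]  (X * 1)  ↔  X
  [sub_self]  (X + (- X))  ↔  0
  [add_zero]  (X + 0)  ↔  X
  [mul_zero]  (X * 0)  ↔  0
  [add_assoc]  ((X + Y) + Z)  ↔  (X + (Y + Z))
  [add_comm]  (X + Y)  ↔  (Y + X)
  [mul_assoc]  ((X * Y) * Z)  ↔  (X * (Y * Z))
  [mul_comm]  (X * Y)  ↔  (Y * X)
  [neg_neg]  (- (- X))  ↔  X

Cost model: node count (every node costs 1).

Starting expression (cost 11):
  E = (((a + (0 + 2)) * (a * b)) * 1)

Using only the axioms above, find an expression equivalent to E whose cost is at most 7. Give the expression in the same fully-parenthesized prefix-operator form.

((2 + a) * (a * b))   [cost 7]

(1) (((a + (0 + 2)) * (a * b)) * 1)  =[mul_one →]=  ((a + (0 + 2)) * (a * b))
(2) (a + (0 + 2))  =[add_comm →]=  ((0 + 2) + a)    ⊢ (((0 + 2) + a) * (a * b))
(3) (0 + 2)  =[add_comm →]=  (2 + 0)    ⊢ (((2 + 0) + a) * (a * b))
(4) (2 + 0)  =[add_zero →]=  2    ⊢ cost 7, within 7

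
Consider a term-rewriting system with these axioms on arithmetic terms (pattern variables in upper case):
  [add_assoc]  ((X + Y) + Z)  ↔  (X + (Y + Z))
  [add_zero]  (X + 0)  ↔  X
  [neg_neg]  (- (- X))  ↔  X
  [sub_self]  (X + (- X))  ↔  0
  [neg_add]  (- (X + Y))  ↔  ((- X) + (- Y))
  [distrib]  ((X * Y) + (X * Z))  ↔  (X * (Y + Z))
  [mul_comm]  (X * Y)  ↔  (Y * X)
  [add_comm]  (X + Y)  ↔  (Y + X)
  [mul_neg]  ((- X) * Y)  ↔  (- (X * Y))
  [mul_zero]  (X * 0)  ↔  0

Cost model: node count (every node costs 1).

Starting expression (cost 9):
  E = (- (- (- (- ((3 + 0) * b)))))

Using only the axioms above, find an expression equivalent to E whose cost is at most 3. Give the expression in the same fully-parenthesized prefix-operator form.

(3 * b)   [cost 3]

(1) (- (- (- ((3 + 0) * b))))  =[neg_neg →]=  (- ((3 + 0) * b))    ⊢ (- (- ((3 + 0) * b)))
(2) (- (- ((3 + 0) * b)))  =[neg_neg →]=  ((3 + 0) * b)
(3) (3 + 0)  =[add_zero →]=  3    ⊢ cost 3, within 3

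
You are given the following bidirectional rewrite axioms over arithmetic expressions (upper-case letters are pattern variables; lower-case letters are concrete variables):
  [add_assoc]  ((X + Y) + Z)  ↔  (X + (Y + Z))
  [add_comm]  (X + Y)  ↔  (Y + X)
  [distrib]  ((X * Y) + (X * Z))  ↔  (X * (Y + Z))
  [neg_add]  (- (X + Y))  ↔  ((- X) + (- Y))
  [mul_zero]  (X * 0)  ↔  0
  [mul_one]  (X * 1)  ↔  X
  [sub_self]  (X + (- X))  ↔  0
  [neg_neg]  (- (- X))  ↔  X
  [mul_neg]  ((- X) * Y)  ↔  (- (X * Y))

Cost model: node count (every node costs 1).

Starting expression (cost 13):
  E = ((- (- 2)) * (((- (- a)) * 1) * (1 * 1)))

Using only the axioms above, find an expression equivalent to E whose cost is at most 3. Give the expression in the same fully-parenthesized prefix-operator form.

(2 * a)   [cost 3]

(1) (- (- a))  =[neg_neg →]=  a    ⊢ ((- (- 2)) * ((a * 1) * (1 * 1)))
(2) (a * 1)  =[mul_one →]=  a    ⊢ ((- (- 2)) * (a * (1 * 1)))
(3) (1 * 1)  =[mul_one →]=  1    ⊢ ((- (- 2)) * (a * 1))
(4) (a * 1)  =[mul_one →]=  a    ⊢ ((- (- 2)) * a)
(5) (- (- 2))  =[neg_neg →]=  2    ⊢ cost 3, within 3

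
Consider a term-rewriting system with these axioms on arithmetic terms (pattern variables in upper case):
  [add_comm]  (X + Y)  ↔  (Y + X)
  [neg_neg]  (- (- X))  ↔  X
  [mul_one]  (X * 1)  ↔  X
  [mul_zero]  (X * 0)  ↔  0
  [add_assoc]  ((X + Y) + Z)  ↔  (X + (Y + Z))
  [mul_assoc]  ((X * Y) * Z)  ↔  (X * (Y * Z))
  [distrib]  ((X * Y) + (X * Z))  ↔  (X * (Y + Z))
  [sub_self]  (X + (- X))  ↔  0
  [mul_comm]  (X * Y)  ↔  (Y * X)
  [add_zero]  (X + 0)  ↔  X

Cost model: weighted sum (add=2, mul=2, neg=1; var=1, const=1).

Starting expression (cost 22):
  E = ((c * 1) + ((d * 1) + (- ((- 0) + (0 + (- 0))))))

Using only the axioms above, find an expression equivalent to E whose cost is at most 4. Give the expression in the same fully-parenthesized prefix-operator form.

(c + d)   [cost 4]

1. [sub_self →] (0 + (- 0))  →  0;  E = ((c * 1) + ((d * 1) + (- ((- 0) + 0))))
2. [mul_one →] (d * 1)  →  d;  E = ((c * 1) + (d + (- ((- 0) + 0))))
3. [add_zero →] ((- 0) + 0)  →  (- 0);  E = ((c * 1) + (d + (- (- 0))))
4. [neg_neg →] (- (- 0))  →  0;  E = ((c * 1) + (d + 0))
5. [mul_one →] (c * 1)  →  c;  E = (c + (d + 0))
6. [add_zero →] (d + 0)  →  d;  cost 4 ≤ 4, done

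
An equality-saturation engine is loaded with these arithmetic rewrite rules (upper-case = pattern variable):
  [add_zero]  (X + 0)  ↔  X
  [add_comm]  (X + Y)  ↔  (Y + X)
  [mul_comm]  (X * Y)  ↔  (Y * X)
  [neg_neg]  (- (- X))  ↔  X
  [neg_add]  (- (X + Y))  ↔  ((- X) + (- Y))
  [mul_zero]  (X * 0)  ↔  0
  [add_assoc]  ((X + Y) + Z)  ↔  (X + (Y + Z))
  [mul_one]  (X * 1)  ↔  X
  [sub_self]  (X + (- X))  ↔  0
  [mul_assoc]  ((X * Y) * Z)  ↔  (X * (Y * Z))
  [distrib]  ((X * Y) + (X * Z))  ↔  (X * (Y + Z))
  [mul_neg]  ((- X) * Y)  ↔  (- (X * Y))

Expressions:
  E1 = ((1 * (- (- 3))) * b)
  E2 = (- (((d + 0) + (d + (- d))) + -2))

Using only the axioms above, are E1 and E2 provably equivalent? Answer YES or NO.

NO

The axioms are sound identities: if E1 ↔* E2 then E1 and E2 evaluate identically under any assignment.
Under b=0, d=0: E1 evaluates to 0, E2 to 2. Distinct ⇒ no rewrite sequence connects them.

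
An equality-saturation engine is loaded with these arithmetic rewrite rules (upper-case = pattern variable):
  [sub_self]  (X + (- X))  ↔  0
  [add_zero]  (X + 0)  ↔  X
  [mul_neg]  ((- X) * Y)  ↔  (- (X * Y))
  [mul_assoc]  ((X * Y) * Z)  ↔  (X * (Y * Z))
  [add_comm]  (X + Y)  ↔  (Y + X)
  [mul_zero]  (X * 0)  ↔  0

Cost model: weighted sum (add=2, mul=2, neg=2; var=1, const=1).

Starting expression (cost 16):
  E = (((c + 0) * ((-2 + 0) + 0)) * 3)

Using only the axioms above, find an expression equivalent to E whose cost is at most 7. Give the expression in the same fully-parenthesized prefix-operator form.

((c * -2) * 3)   [cost 7]

1. [add_zero →] (-2 + 0)  →  -2;  E = (((c + 0) * (-2 + 0)) * 3)
2. [add_zero →] (c + 0)  →  c;  E = ((c * (-2 + 0)) * 3)
3. [add_zero →] (-2 + 0)  →  -2;  cost 7 ≤ 7, done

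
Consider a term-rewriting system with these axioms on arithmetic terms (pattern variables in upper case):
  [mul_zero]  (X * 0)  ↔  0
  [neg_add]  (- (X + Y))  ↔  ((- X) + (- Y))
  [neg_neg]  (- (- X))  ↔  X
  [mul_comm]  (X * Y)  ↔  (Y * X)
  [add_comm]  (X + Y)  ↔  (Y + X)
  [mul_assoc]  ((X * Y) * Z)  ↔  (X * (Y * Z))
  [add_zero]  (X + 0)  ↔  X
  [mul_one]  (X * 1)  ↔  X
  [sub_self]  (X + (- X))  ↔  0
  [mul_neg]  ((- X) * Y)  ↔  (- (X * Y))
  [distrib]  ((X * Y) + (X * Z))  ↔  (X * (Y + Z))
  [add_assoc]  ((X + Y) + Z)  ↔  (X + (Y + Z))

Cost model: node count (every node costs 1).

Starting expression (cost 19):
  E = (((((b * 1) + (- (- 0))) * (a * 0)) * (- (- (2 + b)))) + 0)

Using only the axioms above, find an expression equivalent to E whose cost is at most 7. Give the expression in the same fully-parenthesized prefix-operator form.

((b * 0) * (2 + b))   [cost 7]

1. [add_zero →] (((((b * 1) + (- (- 0))) * (a * 0)) * (- (- (2 + b)))) + 0)  →  ((((b * 1) + (- (- 0))) * (a * 0)) * (- (- (2 + b))))
2. [neg_neg →] (- (- 0))  →  0;  E = ((((b * 1) + 0) * (a * 0)) * (- (- (2 + b))))
3. [mul_zero →] (a * 0)  →  0;  E = ((((b * 1) + 0) * 0) * (- (- (2 + b))))
4. [neg_neg →] (- (- (2 + b)))  →  (2 + b);  E = ((((b * 1) + 0) * 0) * (2 + b))
5. [add_zero →] ((b * 1) + 0)  →  (b * 1);  E = (((b * 1) * 0) * (2 + b))
6. [mul_one →] (b * 1)  →  b;  cost 7 ≤ 7, done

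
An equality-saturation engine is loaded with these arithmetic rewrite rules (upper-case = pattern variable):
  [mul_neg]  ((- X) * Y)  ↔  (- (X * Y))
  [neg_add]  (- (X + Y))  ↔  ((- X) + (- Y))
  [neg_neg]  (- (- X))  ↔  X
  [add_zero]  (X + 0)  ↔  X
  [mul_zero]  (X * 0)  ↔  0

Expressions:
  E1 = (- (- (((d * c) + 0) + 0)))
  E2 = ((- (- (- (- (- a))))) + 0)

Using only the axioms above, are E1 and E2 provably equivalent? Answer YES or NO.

Every axiom is a valid identity, so a rewrite proof would force E1 and E2 to agree under every assignment.
At a=0, c=1, d=1: E1 = 1 but E2 = 0; they differ, so no derivation exists.

NO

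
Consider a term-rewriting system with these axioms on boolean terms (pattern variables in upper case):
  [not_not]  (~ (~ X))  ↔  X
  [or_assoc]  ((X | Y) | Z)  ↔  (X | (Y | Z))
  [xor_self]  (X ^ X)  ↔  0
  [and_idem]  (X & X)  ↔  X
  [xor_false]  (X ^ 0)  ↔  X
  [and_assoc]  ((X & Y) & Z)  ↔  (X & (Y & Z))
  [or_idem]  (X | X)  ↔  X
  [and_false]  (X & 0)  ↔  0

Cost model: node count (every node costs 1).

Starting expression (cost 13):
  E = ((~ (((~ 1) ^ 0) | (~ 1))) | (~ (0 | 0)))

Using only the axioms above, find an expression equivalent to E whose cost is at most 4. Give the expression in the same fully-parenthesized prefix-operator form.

(1 | (~ 0))   [cost 4]

1. [xor_false →] ((~ 1) ^ 0)  →  (~ 1);  E = ((~ ((~ 1) | (~ 1))) | (~ (0 | 0)))
2. [or_idem →] (0 | 0)  →  0;  E = ((~ ((~ 1) | (~ 1))) | (~ 0))
3. [or_idem →] ((~ 1) | (~ 1))  →  (~ 1);  E = ((~ (~ 1)) | (~ 0))
4. [not_not →] (~ (~ 1))  →  1;  cost 4 ≤ 4, done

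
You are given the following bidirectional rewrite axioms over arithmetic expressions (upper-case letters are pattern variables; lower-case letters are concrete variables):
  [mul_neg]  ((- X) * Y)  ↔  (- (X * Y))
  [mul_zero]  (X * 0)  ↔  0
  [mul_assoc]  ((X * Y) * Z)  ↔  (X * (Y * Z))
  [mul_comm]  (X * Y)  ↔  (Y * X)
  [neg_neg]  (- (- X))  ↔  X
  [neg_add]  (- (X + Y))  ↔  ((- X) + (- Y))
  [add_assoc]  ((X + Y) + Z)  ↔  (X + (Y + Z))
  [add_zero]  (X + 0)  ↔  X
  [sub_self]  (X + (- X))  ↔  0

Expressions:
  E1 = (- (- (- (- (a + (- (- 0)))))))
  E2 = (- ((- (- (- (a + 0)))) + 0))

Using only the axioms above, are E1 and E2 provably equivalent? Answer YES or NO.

(1) (- (- 0))  =[neg_neg →]=  0    ⊢ (- (- (- (- (a + 0)))))
(2) (a + 0)  =[add_zero →]=  a    ⊢ (- (- (- (- a))))
(3) (- (- (- (- a))))  =[neg_neg →]=  (- (- a))
(4) (- a)  =[add_zero ←]=  ((- a) + 0)    ⊢ (- ((- a) + 0))
(5) a  =[neg_neg ←]=  (- (- a))    ⊢ (- ((- (- (- a))) + 0))
(6) a  =[add_zero ←]=  (a + 0)    ⊢ E2

YES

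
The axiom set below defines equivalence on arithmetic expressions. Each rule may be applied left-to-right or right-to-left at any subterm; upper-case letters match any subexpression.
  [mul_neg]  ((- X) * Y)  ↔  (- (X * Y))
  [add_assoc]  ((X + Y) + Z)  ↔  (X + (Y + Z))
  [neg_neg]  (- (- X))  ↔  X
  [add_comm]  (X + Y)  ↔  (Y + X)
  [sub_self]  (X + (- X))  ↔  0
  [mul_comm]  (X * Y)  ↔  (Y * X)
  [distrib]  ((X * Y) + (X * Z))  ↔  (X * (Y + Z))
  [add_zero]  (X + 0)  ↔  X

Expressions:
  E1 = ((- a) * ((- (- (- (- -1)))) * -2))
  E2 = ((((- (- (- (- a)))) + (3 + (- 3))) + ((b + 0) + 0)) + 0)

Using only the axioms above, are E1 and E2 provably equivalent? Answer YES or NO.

NO

The axioms are sound identities: if E1 ↔* E2 then E1 and E2 evaluate identically under any assignment.
Under a=0, b=1: E1 evaluates to 0, E2 to 1. Distinct ⇒ no rewrite sequence connects them.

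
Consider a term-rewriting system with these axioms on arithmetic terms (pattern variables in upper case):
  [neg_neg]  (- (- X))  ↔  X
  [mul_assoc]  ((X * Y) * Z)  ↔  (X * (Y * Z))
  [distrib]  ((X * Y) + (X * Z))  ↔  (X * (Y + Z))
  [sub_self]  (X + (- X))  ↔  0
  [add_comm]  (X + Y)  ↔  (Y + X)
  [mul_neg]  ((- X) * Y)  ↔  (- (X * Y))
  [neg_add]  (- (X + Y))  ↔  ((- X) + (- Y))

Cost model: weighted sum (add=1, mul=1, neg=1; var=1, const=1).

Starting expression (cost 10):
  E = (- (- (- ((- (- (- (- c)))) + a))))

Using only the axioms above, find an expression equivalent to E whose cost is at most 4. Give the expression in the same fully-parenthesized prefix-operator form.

1. [neg_neg →] (- (- (- (- c))))  →  (- (- c));  E = (- (- (- ((- (- c)) + a))))
2. [neg_neg →] (- (- c))  →  c;  E = (- (- (- (c + a))))
3. [neg_neg →] (- (- (- (c + a))))  →  (- (c + a));  cost 4 ≤ 4, done

(- (c + a))   [cost 4]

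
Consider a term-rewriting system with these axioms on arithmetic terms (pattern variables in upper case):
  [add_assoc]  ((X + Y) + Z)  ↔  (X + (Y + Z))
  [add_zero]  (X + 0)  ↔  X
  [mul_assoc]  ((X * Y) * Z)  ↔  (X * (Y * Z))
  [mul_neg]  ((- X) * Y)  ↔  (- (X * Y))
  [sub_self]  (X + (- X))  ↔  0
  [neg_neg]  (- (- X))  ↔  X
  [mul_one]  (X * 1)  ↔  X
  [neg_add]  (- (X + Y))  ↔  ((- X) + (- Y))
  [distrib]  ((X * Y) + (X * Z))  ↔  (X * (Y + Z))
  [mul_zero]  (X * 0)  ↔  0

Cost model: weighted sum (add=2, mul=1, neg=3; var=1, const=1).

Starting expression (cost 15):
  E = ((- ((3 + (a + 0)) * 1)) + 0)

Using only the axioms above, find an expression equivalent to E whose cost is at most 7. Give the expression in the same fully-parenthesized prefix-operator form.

(- (3 + a))   [cost 7]

(1) ((3 + (a + 0)) * 1)  =[mul_one →]=  (3 + (a + 0))    ⊢ ((- (3 + (a + 0))) + 0)
(2) ((- (3 + (a + 0))) + 0)  =[add_zero →]=  (- (3 + (a + 0)))
(3) (a + 0)  =[add_zero →]=  a    ⊢ cost 7, within 7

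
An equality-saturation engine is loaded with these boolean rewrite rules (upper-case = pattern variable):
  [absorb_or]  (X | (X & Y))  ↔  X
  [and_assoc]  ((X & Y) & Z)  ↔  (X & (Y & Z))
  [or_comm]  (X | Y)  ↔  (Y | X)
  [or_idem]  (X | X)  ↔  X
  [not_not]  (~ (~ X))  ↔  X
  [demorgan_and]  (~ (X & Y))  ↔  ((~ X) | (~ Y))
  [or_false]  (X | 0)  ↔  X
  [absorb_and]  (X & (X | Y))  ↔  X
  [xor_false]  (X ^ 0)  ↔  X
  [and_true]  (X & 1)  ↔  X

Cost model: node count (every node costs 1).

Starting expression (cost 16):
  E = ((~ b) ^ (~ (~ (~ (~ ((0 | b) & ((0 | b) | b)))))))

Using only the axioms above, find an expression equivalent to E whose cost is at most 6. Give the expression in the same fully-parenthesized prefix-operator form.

((~ b) ^ (0 | b))   [cost 6]

(1) ((0 | b) & ((0 | b) | b))  =[absorb_and →]=  (0 | b)    ⊢ ((~ b) ^ (~ (~ (~ (~ (0 | b))))))
(2) (~ (~ (0 | b)))  =[not_not →]=  (0 | b)    ⊢ ((~ b) ^ (~ (~ (0 | b))))
(3) (~ (~ (0 | b)))  =[not_not →]=  (0 | b)    ⊢ cost 6, within 6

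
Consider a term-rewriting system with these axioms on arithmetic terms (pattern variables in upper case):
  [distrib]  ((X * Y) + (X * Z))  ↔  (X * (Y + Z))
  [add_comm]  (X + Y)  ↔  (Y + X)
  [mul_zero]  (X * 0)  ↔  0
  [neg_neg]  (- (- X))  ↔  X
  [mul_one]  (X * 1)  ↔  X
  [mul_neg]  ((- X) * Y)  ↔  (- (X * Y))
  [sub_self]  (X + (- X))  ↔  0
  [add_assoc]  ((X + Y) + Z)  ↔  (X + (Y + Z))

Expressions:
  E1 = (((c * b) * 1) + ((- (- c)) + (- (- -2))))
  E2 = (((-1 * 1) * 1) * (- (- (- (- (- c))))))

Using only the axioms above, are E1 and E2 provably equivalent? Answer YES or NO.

NO

The axioms are sound identities: if E1 ↔* E2 then E1 and E2 evaluate identically under any assignment.
Under b=0, c=0: E1 evaluates to -2, E2 to 0. Distinct ⇒ no rewrite sequence connects them.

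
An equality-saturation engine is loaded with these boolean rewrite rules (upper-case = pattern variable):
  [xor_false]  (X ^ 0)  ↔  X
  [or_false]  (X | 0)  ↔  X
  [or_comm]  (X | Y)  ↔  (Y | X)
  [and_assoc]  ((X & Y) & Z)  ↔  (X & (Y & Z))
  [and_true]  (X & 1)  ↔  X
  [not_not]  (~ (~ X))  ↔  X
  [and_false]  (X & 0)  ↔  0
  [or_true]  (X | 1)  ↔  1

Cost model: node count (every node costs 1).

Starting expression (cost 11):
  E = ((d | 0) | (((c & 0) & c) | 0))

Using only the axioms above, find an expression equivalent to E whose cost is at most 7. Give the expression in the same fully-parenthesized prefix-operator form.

(1) (c & 0)  =[and_false →]=  0    ⊢ ((d | 0) | ((0 & c) | 0))
(2) ((0 & c) | 0)  =[or_false →]=  (0 & c)    ⊢ cost 7, within 7

((d | 0) | (0 & c))   [cost 7]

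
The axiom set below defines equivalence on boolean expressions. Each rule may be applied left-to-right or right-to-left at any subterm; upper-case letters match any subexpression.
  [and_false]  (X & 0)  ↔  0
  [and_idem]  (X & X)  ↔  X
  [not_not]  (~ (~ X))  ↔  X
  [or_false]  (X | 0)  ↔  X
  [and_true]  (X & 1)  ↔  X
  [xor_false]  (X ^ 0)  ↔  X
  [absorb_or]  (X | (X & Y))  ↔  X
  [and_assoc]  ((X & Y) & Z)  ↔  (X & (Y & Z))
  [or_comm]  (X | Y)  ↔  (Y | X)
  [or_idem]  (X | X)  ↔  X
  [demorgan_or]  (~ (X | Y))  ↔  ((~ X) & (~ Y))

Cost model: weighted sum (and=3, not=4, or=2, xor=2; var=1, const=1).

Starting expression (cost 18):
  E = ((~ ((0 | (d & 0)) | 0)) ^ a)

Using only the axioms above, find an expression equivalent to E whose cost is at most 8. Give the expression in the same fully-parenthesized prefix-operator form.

((~ 0) ^ a)   [cost 8]

step 1: and_false (→) rewrites (d & 0) into 0, now ((~ ((0 | 0) | 0)) ^ a)
step 2: or_idem (→) rewrites (0 | 0) into 0, now ((~ (0 | 0)) ^ a)
step 3: or_false (→) rewrites (0 | 0) into 0, reaching cost 8 (bound 8)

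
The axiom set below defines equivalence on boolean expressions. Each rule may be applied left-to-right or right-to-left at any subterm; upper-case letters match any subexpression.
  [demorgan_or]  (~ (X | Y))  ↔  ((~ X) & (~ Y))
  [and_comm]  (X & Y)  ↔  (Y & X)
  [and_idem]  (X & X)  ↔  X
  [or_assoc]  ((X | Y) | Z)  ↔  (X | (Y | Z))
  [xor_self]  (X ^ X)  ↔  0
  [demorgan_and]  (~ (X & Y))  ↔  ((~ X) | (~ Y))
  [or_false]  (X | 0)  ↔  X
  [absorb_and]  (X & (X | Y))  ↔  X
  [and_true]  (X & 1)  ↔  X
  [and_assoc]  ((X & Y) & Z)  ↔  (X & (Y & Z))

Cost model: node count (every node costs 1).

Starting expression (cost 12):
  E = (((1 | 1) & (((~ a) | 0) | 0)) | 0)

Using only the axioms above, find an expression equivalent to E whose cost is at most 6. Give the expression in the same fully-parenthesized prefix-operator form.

1. [or_false →] (((1 | 1) & (((~ a) | 0) | 0)) | 0)  →  ((1 | 1) & (((~ a) | 0) | 0))
2. [or_false →] (((~ a) | 0) | 0)  →  ((~ a) | 0);  E = ((1 | 1) & ((~ a) | 0))
3. [or_false →] ((~ a) | 0)  →  (~ a);  cost 6 ≤ 6, done

((1 | 1) & (~ a))   [cost 6]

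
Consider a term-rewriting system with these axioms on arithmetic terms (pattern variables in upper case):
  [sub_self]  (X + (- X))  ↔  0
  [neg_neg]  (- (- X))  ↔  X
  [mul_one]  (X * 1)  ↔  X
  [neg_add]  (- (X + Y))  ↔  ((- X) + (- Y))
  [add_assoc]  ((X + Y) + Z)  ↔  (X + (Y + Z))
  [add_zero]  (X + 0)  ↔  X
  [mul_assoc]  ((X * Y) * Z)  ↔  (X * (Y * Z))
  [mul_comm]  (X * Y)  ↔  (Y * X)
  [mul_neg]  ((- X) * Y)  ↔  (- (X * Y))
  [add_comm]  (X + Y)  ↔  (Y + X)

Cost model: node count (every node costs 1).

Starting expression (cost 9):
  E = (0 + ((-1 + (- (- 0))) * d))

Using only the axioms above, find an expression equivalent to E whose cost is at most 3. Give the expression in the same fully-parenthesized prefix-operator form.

(d * -1)   [cost 3]

1. [neg_neg →] (- (- 0))  →  0;  E = (0 + ((-1 + 0) * d))
2. [mul_comm →] ((-1 + 0) * d)  →  (d * (-1 + 0));  E = (0 + (d * (-1 + 0)))
3. [add_comm →] (0 + (d * (-1 + 0)))  →  ((d * (-1 + 0)) + 0)
4. [add_zero →] (-1 + 0)  →  -1;  E = ((d * -1) + 0)
5. [add_zero →] ((d * -1) + 0)  →  (d * -1);  cost 3 ≤ 3, done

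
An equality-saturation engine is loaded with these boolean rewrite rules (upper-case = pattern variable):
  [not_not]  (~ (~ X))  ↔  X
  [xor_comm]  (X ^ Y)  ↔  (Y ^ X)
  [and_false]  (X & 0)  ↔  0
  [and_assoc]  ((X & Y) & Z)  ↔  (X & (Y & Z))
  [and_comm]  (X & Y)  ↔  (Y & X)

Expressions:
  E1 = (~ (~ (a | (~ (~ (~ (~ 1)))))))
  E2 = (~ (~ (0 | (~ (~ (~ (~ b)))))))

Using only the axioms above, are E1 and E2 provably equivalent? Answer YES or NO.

NO

The axioms are sound identities: if E1 ↔* E2 then E1 and E2 evaluate identically under any assignment.
Under a=0, b=0: E1 evaluates to 1, E2 to 0. Distinct ⇒ no rewrite sequence connects them.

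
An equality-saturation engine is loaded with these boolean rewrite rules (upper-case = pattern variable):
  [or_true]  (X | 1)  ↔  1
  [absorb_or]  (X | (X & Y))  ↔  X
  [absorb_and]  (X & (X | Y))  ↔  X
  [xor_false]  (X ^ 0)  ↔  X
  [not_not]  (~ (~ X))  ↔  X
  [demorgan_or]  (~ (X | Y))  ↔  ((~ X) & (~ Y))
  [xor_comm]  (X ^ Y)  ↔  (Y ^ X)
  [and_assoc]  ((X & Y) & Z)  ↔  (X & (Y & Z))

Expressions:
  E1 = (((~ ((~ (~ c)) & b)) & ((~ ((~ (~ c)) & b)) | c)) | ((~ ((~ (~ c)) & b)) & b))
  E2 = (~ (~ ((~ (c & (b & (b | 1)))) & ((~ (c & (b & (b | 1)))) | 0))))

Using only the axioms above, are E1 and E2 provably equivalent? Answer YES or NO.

1. [absorb_and →] ((~ ((~ (~ c)) & b)) & ((~ ((~ (~ c)) & b)) | c))  →  (~ ((~ (~ c)) & b));  E1 = ((~ ((~ (~ c)) & b)) | ((~ ((~ (~ c)) & b)) & b))
2. [absorb_or →] ((~ ((~ (~ c)) & b)) | ((~ ((~ (~ c)) & b)) & b))  →  (~ ((~ (~ c)) & b))
3. [not_not →] (~ (~ c))  →  c;  E1 = (~ (c & b))
4. [not_not ←] (~ (c & b))  →  (~ (~ (~ (c & b))))
5. [absorb_and ←] b  →  (b & (b | 1));  E1 = (~ (~ (~ (c & (b & (b | 1))))))
6. [absorb_and ←] (~ (c & (b & (b | 1))))  →  ((~ (c & (b & (b | 1)))) & ((~ (c & (b & (b | 1)))) | 0));  this is E2

YES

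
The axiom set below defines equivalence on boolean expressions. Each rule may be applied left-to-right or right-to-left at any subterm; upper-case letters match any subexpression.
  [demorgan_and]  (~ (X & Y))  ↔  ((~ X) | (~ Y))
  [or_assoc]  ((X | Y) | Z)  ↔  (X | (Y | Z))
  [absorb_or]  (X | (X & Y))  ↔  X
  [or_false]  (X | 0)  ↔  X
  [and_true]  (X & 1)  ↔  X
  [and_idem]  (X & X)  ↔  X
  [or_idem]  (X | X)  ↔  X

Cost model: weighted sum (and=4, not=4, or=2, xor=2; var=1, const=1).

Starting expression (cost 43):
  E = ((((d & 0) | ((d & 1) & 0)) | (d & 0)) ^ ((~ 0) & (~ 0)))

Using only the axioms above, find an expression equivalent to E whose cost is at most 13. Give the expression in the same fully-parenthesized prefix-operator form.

((d & 0) ^ (~ 0))   [cost 13]

(1) (d & 1)  =[and_true →]=  d    ⊢ ((((d & 0) | (d & 0)) | (d & 0)) ^ ((~ 0) & (~ 0)))
(2) ((~ 0) & (~ 0))  =[and_idem →]=  (~ 0)    ⊢ ((((d & 0) | (d & 0)) | (d & 0)) ^ (~ 0))
(3) ((d & 0) | (d & 0))  =[or_idem →]=  (d & 0)    ⊢ (((d & 0) | (d & 0)) ^ (~ 0))
(4) ((d & 0) | (d & 0))  =[or_idem →]=  (d & 0)    ⊢ cost 13, within 13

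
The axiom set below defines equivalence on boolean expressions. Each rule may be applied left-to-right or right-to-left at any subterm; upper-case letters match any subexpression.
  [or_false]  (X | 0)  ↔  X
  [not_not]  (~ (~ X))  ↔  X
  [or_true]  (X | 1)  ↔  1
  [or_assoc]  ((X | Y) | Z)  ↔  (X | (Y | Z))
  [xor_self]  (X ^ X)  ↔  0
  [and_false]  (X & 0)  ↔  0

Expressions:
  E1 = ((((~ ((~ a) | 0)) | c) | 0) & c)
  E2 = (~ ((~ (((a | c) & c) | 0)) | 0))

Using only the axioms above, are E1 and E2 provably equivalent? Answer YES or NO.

YES

step 1: or_false (→) rewrites (((~ ((~ a) | 0)) | c) | 0) into ((~ ((~ a) | 0)) | c), now (((~ ((~ a) | 0)) | c) & c)
step 2: or_false (→) rewrites ((~ a) | 0) into (~ a), now (((~ (~ a)) | c) & c)
step 3: not_not (→) rewrites (~ (~ a)) into a, now ((a | c) & c)
step 4: or_false (←) rewrites ((a | c) & c) into (((a | c) & c) | 0)
step 5: not_not (←) rewrites (((a | c) & c) | 0) into (~ (~ (((a | c) & c) | 0)))
step 6: or_false (←) rewrites (~ (((a | c) & c) | 0)) into ((~ (((a | c) & c) | 0)) | 0), which is E2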